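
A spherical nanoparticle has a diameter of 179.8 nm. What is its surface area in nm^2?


Radius r = 179.8/2 = 89.9 nm
Surface area SA = 4 * pi * r^2
SA = 4 * pi * (89.9)^2
SA = 101561.53 nm^2

101561.53


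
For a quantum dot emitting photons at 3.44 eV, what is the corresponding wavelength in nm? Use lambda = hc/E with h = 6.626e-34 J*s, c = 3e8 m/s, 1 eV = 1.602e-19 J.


Convert energy: E = 3.44 eV = 3.44 * 1.602e-19 = 5.51088e-19 J
lambda = h*c / E = 6.626e-34 * 3e8 / 5.51088e-19
lambda = 3.60705e-07 m = 360.7 nm

360.7


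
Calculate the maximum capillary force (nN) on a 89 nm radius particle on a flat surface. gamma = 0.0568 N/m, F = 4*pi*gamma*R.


Convert radius: R = 89 nm = 8.9e-08 m
F = 4 * pi * gamma * R
F = 4 * pi * 0.0568 * 8.9e-08
F = 6.35255e-08 N = 63.5255 nN

63.5255


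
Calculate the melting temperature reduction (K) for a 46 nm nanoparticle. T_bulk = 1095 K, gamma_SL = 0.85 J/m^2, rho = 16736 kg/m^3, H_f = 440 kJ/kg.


Radius R = 46/2 = 23 nm = 2.3e-08 m
Convert H_f = 440 kJ/kg = 440000 J/kg
dT = 2 * gamma_SL * T_bulk / (rho * H_f * R)
dT = 2 * 0.85 * 1095 / (16736 * 440000 * 2.3e-08)
dT = 11.0 K

11.0


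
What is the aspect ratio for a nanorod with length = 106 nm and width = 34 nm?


Aspect ratio AR = length / diameter
AR = 106 / 34
AR = 3.12

3.12


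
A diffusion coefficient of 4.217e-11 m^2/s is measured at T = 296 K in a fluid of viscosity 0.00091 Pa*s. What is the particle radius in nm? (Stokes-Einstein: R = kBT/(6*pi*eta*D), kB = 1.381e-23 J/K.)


Stokes-Einstein: R = kB*T / (6*pi*eta*D)
R = 1.381e-23 * 296 / (6 * pi * 0.00091 * 4.217e-11)
R = 5.65118e-09 m = 5.65 nm

5.65


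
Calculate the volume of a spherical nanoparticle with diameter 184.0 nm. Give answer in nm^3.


Radius r = 184.0/2 = 92 nm
Volume V = (4/3) * pi * r^3
V = (4/3) * pi * (92)^3
V = 3261760.67 nm^3

3261760.67


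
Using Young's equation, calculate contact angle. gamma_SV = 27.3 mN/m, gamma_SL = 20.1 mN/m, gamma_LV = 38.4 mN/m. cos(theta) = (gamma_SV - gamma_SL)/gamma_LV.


cos(theta) = (gamma_SV - gamma_SL) / gamma_LV
cos(theta) = (27.3 - 20.1) / 38.4
cos(theta) = 0.1875
theta = arccos(0.1875) = 79.19 degrees

79.19


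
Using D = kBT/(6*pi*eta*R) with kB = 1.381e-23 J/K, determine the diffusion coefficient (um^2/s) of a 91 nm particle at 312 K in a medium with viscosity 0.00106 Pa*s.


Radius R = 91/2 = 45.5 nm = 4.55e-08 m
D = kB*T / (6*pi*eta*R)
D = 1.381e-23 * 312 / (6 * pi * 0.00106 * 4.55e-08)
D = 4.73947e-12 m^2/s = 4.739 um^2/s

4.739


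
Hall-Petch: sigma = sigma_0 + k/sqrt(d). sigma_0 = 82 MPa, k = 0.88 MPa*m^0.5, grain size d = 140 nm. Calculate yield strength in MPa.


d = 140 nm = 1.4e-07 m
sqrt(d) = 0.0003741657
Hall-Petch contribution = k / sqrt(d) = 0.88 / 0.0003741657 = 2351.9 MPa
sigma = sigma_0 + k/sqrt(d) = 82 + 2351.9 = 2433.9 MPa

2433.9


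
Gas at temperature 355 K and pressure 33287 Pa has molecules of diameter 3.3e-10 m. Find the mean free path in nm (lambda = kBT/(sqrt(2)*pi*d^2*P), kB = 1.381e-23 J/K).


Mean free path: lambda = kB*T / (sqrt(2) * pi * d^2 * P)
lambda = 1.381e-23 * 355 / (sqrt(2) * pi * (3.3e-10)^2 * 33287)
lambda = 3.04407e-07 m
lambda = 304.41 nm

304.41


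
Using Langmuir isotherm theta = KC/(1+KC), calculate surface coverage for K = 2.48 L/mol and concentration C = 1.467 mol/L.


Langmuir isotherm: theta = K*C / (1 + K*C)
K*C = 2.48 * 1.467 = 3.63816
theta = 3.63816 / (1 + 3.63816) = 3.63816 / 4.63816
theta = 0.7844

0.7844


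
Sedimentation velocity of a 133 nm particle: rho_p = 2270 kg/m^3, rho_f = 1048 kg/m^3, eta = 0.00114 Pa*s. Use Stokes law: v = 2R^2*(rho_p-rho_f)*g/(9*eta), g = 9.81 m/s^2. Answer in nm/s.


Radius R = 133/2 nm = 6.65e-08 m
Density difference = 2270 - 1048 = 1222 kg/m^3
v = 2 * R^2 * (rho_p - rho_f) * g / (9 * eta)
v = 2 * (6.65e-08)^2 * 1222 * 9.81 / (9 * 0.00114)
v = 1.03339e-08 m/s = 10.3339 nm/s

10.3339


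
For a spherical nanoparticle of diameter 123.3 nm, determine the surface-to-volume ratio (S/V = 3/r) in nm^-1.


Radius r = 123.3/2 = 61.65 nm
S/V = 3 / r = 3 / 61.65
S/V = 0.0487 nm^-1

0.0487


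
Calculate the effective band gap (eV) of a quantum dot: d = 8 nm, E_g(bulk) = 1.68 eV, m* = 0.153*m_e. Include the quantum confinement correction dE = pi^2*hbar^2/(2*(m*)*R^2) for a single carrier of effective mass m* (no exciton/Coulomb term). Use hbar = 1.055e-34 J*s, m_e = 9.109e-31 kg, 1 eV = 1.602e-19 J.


Radius R = 8/2 nm = 4e-09 m
Confinement energy dE = pi^2 * hbar^2 / (2 * m_eff * m_e * R^2)
dE = pi^2 * (1.055e-34)^2 / (2 * 0.153 * 9.109e-31 * (4e-09)^2) J, divided by 1.602e-19 J/eV
dE = 0.1538 eV
Total band gap = E_g(bulk) + dE = 1.68 + 0.1538 = 1.8338 eV

1.8338


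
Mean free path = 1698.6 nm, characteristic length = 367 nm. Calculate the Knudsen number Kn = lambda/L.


Knudsen number Kn = lambda / L
Kn = 1698.6 / 367
Kn = 4.6283

4.6283


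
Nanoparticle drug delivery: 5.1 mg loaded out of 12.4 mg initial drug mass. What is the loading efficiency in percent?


Drug loading efficiency = (drug loaded / drug initial) * 100
DLE = 5.1 / 12.4 * 100
DLE = 0.4113 * 100
DLE = 41.13%

41.13


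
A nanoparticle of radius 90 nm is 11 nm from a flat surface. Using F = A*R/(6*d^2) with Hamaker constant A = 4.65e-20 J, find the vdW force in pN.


Convert to SI: R = 90 nm = 9e-08 m, d = 11 nm = 1.1e-08 m
F = A * R / (6 * d^2)
F = 4.65e-20 * 9e-08 / (6 * (1.1e-08)^2)
F = 5.76446e-12 N = 5.764 pN

5.764


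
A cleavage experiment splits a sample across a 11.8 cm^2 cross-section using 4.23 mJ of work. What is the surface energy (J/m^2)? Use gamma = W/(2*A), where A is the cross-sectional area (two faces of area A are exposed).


Convert: A = 11.8 cm^2 = 0.00118 m^2, W = 4.23 mJ = 0.00423 J
Cleaving exposes two faces of area A, so total new surface = 2*A and gamma = W / (2*A)
gamma = 0.00423 / (2 * 0.00118)
gamma = 1.792 J/m^2

1.792


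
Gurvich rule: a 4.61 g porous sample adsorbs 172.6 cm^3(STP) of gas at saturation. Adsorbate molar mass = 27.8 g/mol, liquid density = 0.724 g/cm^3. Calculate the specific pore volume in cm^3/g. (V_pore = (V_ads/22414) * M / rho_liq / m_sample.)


Moles adsorbed n = V_ads / 22414 = 172.6 / 22414 = 7.700544e-03 mol
Liquid volume V_liq = n * M / rho_liq = 7.700544e-03 * 27.8 / 0.724 = 0.29568 cm^3
Specific pore volume V_pore = V_liq / m_sample = 0.29568 / 4.61
V_pore = 0.0641 cm^3/g

0.0641


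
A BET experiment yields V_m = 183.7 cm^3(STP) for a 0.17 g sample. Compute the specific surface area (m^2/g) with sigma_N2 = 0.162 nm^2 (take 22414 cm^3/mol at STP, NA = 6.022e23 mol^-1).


Number of moles in monolayer = V_m / 22414 = 183.7 / 22414 = 0.00819577
Number of molecules = moles * NA = 0.00819577 * 6.022e23
SA = molecules * sigma / mass
SA = (183.7 / 22414) * 6.022e23 * 0.162e-18 / 0.17
SA = 4703.2 m^2/g

4703.2


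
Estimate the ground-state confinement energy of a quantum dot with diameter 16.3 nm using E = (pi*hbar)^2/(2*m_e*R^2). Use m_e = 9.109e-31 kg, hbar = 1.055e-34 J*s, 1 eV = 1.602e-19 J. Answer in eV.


Radius R = 16.3/2 = 8.15 nm = 8.15e-09 m
E = (pi * 1.055e-34)^2 / (2 * 9.109e-31 * (8.15e-09)^2)
E(J) = 9.07797e-22
E = E(J) / 1.602e-19 = 0.0057 eV

0.0057


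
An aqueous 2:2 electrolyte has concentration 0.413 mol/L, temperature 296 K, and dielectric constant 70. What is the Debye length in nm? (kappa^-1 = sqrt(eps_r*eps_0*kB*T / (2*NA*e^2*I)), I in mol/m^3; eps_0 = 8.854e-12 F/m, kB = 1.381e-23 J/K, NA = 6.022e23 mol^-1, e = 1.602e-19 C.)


Ionic strength I = 0.413 * 2^2 * 1000 = 1652 mol/m^3
kappa^-1 = sqrt(70 * 8.854e-12 * 1.381e-23 * 296 / (2 * 6.022e23 * (1.602e-19)^2 * 1652))
kappa^-1 = 0.223 nm

0.223


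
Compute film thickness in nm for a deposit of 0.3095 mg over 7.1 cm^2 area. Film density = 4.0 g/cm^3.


Convert: m = 0.3095 mg = 3.0950e-07 kg, A = 7.1 cm^2 = 7.1000e-04 m^2, rho = 4.0 g/cm^3 = 4000 kg/m^3
t = m / (A * rho)
t = 3.0950e-07 / (7.1000e-04 * 4000)
t = 1.0898e-07 m = 109.0 nm

109.0


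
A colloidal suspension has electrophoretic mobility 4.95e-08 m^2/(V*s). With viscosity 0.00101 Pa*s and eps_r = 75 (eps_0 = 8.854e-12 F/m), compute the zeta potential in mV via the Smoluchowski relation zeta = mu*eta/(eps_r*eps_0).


Smoluchowski equation: zeta = mu * eta / (eps_r * eps_0)
zeta = 4.95e-08 * 0.00101 / (75 * 8.854e-12)
zeta = 0.075288 V = 75.29 mV

75.29


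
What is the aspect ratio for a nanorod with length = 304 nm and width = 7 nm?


Aspect ratio AR = length / diameter
AR = 304 / 7
AR = 43.43

43.43


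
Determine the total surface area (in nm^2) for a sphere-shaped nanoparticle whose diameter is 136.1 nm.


Radius r = 136.1/2 = 68.05 nm
Surface area SA = 4 * pi * r^2
SA = 4 * pi * (68.05)^2
SA = 58192.38 nm^2

58192.38


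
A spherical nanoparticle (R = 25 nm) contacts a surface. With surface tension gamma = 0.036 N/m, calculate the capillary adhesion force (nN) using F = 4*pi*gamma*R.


Convert radius: R = 25 nm = 2.5e-08 m
F = 4 * pi * gamma * R
F = 4 * pi * 0.036 * 2.5e-08
F = 1.13097e-08 N = 11.3097 nN

11.3097


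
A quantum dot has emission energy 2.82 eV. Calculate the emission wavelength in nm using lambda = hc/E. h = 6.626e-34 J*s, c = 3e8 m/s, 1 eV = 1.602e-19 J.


Convert energy: E = 2.82 eV = 2.82 * 1.602e-19 = 4.51764e-19 J
lambda = h*c / E = 6.626e-34 * 3e8 / 4.51764e-19
lambda = 4.40009e-07 m = 440.0 nm

440.0


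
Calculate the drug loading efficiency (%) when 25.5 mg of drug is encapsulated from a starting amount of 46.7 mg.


Drug loading efficiency = (drug loaded / drug initial) * 100
DLE = 25.5 / 46.7 * 100
DLE = 0.546 * 100
DLE = 54.6%

54.6


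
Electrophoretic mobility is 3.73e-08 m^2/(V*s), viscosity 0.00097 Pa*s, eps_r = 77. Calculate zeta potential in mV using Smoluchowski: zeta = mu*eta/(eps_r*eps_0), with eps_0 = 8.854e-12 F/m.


Smoluchowski equation: zeta = mu * eta / (eps_r * eps_0)
zeta = 3.73e-08 * 0.00097 / (77 * 8.854e-12)
zeta = 0.05307 V = 53.07 mV

53.07


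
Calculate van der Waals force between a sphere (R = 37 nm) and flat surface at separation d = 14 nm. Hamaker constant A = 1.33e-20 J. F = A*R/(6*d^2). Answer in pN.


Convert to SI: R = 37 nm = 3.7e-08 m, d = 14 nm = 1.4e-08 m
F = A * R / (6 * d^2)
F = 1.33e-20 * 3.7e-08 / (6 * (1.4e-08)^2)
F = 4.18452e-13 N = 0.418 pN

0.418


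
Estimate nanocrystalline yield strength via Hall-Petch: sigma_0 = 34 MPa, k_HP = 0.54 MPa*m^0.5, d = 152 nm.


d = 152 nm = 1.52e-07 m
sqrt(d) = 0.0003898718
Hall-Petch contribution = k / sqrt(d) = 0.54 / 0.0003898718 = 1385.1 MPa
sigma = sigma_0 + k/sqrt(d) = 34 + 1385.1 = 1419.1 MPa

1419.1


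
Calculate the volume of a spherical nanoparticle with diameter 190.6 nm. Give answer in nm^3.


Radius r = 190.6/2 = 95.3 nm
Volume V = (4/3) * pi * r^3
V = (4/3) * pi * (95.3)^3
V = 3625495.01 nm^3

3625495.01


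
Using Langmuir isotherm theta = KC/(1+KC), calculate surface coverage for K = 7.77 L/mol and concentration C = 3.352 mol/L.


Langmuir isotherm: theta = K*C / (1 + K*C)
K*C = 7.77 * 3.352 = 26.04504
theta = 26.04504 / (1 + 26.04504) = 26.04504 / 27.04504
theta = 0.963

0.963


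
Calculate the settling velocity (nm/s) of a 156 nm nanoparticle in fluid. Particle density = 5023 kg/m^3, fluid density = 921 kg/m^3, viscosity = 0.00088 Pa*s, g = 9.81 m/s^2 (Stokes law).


Radius R = 156/2 nm = 7.8e-08 m
Density difference = 5023 - 921 = 4102 kg/m^3
v = 2 * R^2 * (rho_p - rho_f) * g / (9 * eta)
v = 2 * (7.8e-08)^2 * 4102 * 9.81 / (9 * 0.00088)
v = 6.18242e-08 m/s = 61.8242 nm/s

61.8242


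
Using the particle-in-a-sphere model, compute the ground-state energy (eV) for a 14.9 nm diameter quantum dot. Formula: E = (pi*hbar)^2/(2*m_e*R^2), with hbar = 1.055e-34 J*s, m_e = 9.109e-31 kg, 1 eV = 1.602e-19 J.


Radius R = 14.9/2 = 7.45 nm = 7.45e-09 m
E = (pi * 1.055e-34)^2 / (2 * 9.109e-31 * (7.45e-09)^2)
E(J) = 1.0864e-21
E = E(J) / 1.602e-19 = 0.0068 eV

0.0068


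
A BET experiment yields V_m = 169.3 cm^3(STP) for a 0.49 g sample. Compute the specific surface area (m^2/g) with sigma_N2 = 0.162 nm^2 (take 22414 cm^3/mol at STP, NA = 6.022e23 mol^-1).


Number of moles in monolayer = V_m / 22414 = 169.3 / 22414 = 0.00755331
Number of molecules = moles * NA = 0.00755331 * 6.022e23
SA = molecules * sigma / mass
SA = (169.3 / 22414) * 6.022e23 * 0.162e-18 / 0.49
SA = 1503.8 m^2/g

1503.8


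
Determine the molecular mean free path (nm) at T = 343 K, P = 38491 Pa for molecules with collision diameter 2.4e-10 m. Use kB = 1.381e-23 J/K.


Mean free path: lambda = kB*T / (sqrt(2) * pi * d^2 * P)
lambda = 1.381e-23 * 343 / (sqrt(2) * pi * (2.4e-10)^2 * 38491)
lambda = 4.80885e-07 m
lambda = 480.89 nm

480.89


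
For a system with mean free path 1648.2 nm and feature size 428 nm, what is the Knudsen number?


Knudsen number Kn = lambda / L
Kn = 1648.2 / 428
Kn = 3.8509

3.8509


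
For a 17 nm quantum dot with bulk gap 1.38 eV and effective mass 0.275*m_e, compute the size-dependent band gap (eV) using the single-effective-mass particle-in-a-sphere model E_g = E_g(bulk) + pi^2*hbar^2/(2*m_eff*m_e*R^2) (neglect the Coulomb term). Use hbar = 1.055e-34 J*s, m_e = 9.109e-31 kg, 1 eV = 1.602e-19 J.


Radius R = 17/2 nm = 8.5e-09 m
Confinement energy dE = pi^2 * hbar^2 / (2 * m_eff * m_e * R^2)
dE = pi^2 * (1.055e-34)^2 / (2 * 0.275 * 9.109e-31 * (8.5e-09)^2) J, divided by 1.602e-19 J/eV
dE = 0.0189 eV
Total band gap = E_g(bulk) + dE = 1.38 + 0.0189 = 1.3989 eV

1.3989


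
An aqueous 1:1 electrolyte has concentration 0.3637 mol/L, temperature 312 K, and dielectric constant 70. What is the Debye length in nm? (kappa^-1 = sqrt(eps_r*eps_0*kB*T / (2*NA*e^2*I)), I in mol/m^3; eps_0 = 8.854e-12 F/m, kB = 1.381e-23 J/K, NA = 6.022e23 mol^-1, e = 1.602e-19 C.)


Ionic strength I = 0.3637 * 1^2 * 1000 = 363.7 mol/m^3
kappa^-1 = sqrt(70 * 8.854e-12 * 1.381e-23 * 312 / (2 * 6.022e23 * (1.602e-19)^2 * 363.7))
kappa^-1 = 0.487 nm

0.487


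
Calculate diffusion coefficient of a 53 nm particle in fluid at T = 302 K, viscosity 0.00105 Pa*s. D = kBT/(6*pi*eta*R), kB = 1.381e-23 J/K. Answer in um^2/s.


Radius R = 53/2 = 26.5 nm = 2.65e-08 m
D = kB*T / (6*pi*eta*R)
D = 1.381e-23 * 302 / (6 * pi * 0.00105 * 2.65e-08)
D = 7.95178e-12 m^2/s = 7.952 um^2/s

7.952


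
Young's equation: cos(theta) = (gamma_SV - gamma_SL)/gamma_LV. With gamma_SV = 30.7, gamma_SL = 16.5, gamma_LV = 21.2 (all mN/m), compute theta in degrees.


cos(theta) = (gamma_SV - gamma_SL) / gamma_LV
cos(theta) = (30.7 - 16.5) / 21.2
cos(theta) = 0.669811
theta = arccos(0.669811) = 47.95 degrees

47.95


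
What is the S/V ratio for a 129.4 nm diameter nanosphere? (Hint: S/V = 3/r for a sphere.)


Radius r = 129.4/2 = 64.7 nm
S/V = 3 / r = 3 / 64.7
S/V = 0.0464 nm^-1

0.0464


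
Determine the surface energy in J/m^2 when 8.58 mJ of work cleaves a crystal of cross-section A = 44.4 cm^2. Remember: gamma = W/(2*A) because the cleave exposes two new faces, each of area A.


Convert: A = 44.4 cm^2 = 0.00444 m^2, W = 8.58 mJ = 0.00858 J
Cleaving exposes two faces of area A, so total new surface = 2*A and gamma = W / (2*A)
gamma = 0.00858 / (2 * 0.00444)
gamma = 0.966 J/m^2

0.966


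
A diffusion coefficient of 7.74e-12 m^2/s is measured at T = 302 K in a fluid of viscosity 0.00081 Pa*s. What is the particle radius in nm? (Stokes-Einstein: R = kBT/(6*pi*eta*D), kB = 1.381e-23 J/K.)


Stokes-Einstein: R = kB*T / (6*pi*eta*D)
R = 1.381e-23 * 302 / (6 * pi * 0.00081 * 7.74e-12)
R = 3.52918e-08 m = 35.29 nm

35.29


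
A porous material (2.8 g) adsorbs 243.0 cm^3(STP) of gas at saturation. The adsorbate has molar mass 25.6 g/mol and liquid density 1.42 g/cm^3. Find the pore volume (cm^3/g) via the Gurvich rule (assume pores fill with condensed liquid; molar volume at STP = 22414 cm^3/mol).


Moles adsorbed n = V_ads / 22414 = 243.0 / 22414 = 1.084144e-02 mol
Liquid volume V_liq = n * M / rho_liq = 1.084144e-02 * 25.6 / 1.42 = 0.19545 cm^3
Specific pore volume V_pore = V_liq / m_sample = 0.19545 / 2.8
V_pore = 0.0698 cm^3/g

0.0698


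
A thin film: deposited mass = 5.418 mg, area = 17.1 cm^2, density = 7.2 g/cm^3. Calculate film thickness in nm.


Convert: m = 5.418 mg = 5.4180e-06 kg, A = 17.1 cm^2 = 1.7100e-03 m^2, rho = 7.2 g/cm^3 = 7200 kg/m^3
t = m / (A * rho)
t = 5.4180e-06 / (1.7100e-03 * 7200)
t = 4.4006e-07 m = 440.1 nm

440.1


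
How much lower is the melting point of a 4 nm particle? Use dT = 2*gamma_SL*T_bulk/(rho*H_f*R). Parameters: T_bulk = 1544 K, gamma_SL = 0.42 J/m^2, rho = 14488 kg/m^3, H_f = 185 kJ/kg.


Radius R = 4/2 = 2 nm = 2e-09 m
Convert H_f = 185 kJ/kg = 185000 J/kg
dT = 2 * gamma_SL * T_bulk / (rho * H_f * R)
dT = 2 * 0.42 * 1544 / (14488 * 185000 * 2e-09)
dT = 241.9 K

241.9


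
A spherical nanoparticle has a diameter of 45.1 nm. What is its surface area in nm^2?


Radius r = 45.1/2 = 22.55 nm
Surface area SA = 4 * pi * r^2
SA = 4 * pi * (22.55)^2
SA = 6390.03 nm^2

6390.03


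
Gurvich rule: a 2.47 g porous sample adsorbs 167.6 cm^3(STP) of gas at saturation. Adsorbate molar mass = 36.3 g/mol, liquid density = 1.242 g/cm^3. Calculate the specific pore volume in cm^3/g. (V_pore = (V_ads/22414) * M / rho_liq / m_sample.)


Moles adsorbed n = V_ads / 22414 = 167.6 / 22414 = 7.477469e-03 mol
Liquid volume V_liq = n * M / rho_liq = 7.477469e-03 * 36.3 / 1.242 = 0.21854 cm^3
Specific pore volume V_pore = V_liq / m_sample = 0.21854 / 2.47
V_pore = 0.0885 cm^3/g

0.0885


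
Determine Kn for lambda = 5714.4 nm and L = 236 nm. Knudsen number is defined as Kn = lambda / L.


Knudsen number Kn = lambda / L
Kn = 5714.4 / 236
Kn = 24.2136

24.2136


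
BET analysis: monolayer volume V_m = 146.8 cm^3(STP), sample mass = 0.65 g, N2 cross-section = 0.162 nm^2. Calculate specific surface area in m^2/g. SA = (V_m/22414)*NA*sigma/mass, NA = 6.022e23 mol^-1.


Number of moles in monolayer = V_m / 22414 = 146.8 / 22414 = 0.00654948
Number of molecules = moles * NA = 0.00654948 * 6.022e23
SA = molecules * sigma / mass
SA = (146.8 / 22414) * 6.022e23 * 0.162e-18 / 0.65
SA = 983.0 m^2/g

983.0


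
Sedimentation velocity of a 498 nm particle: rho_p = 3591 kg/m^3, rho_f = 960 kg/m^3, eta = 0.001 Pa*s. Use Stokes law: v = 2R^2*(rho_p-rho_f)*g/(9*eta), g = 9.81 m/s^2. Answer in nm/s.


Radius R = 498/2 nm = 2.49e-07 m
Density difference = 3591 - 960 = 2631 kg/m^3
v = 2 * R^2 * (rho_p - rho_f) * g / (9 * eta)
v = 2 * (2.49e-07)^2 * 2631 * 9.81 / (9 * 0.001)
v = 3.55612e-07 m/s = 355.6117 nm/s

355.6117


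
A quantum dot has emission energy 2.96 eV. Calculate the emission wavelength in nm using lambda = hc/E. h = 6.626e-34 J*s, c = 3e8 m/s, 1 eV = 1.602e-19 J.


Convert energy: E = 2.96 eV = 2.96 * 1.602e-19 = 4.74192e-19 J
lambda = h*c / E = 6.626e-34 * 3e8 / 4.74192e-19
lambda = 4.19197e-07 m = 419.2 nm

419.2


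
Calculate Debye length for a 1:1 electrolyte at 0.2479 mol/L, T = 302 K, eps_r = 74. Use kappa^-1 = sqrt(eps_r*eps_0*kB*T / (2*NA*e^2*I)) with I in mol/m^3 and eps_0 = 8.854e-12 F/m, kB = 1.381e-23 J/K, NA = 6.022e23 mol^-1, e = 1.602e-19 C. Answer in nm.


Ionic strength I = 0.2479 * 1^2 * 1000 = 247.9 mol/m^3
kappa^-1 = sqrt(74 * 8.854e-12 * 1.381e-23 * 302 / (2 * 6.022e23 * (1.602e-19)^2 * 247.9))
kappa^-1 = 0.597 nm

0.597


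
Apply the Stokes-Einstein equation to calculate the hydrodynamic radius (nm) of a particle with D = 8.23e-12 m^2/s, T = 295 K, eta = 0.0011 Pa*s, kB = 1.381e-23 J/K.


Stokes-Einstein: R = kB*T / (6*pi*eta*D)
R = 1.381e-23 * 295 / (6 * pi * 0.0011 * 8.23e-12)
R = 2.38738e-08 m = 23.87 nm

23.87


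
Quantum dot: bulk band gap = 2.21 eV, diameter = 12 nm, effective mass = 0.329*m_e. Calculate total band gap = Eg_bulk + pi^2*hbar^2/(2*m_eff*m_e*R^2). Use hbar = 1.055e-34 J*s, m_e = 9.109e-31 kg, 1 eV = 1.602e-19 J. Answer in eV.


Radius R = 12/2 nm = 6e-09 m
Confinement energy dE = pi^2 * hbar^2 / (2 * m_eff * m_e * R^2)
dE = pi^2 * (1.055e-34)^2 / (2 * 0.329 * 9.109e-31 * (6e-09)^2) J, divided by 1.602e-19 J/eV
dE = 0.0318 eV
Total band gap = E_g(bulk) + dE = 2.21 + 0.0318 = 2.2418 eV

2.2418


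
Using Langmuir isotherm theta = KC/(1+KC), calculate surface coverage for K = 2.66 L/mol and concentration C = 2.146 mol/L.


Langmuir isotherm: theta = K*C / (1 + K*C)
K*C = 2.66 * 2.146 = 5.70836
theta = 5.70836 / (1 + 5.70836) = 5.70836 / 6.70836
theta = 0.8509

0.8509


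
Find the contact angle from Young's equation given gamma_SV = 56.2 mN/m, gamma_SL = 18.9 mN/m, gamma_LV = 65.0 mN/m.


cos(theta) = (gamma_SV - gamma_SL) / gamma_LV
cos(theta) = (56.2 - 18.9) / 65.0
cos(theta) = 0.573846
theta = arccos(0.573846) = 54.98 degrees

54.98


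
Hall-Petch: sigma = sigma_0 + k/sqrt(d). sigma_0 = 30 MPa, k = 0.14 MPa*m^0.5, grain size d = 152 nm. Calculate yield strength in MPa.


d = 152 nm = 1.52e-07 m
sqrt(d) = 0.0003898718
Hall-Petch contribution = k / sqrt(d) = 0.14 / 0.0003898718 = 359.1 MPa
sigma = sigma_0 + k/sqrt(d) = 30 + 359.1 = 389.1 MPa

389.1


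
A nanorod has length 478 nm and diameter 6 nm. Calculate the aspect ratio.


Aspect ratio AR = length / diameter
AR = 478 / 6
AR = 79.67

79.67


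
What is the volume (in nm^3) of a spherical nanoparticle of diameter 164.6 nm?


Radius r = 164.6/2 = 82.3 nm
Volume V = (4/3) * pi * r^3
V = (4/3) * pi * (82.3)^3
V = 2335006.61 nm^3

2335006.61


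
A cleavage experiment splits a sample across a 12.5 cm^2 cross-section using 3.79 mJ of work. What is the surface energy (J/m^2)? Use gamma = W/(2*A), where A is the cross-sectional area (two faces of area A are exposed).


Convert: A = 12.5 cm^2 = 0.00125 m^2, W = 3.79 mJ = 0.00379 J
Cleaving exposes two faces of area A, so total new surface = 2*A and gamma = W / (2*A)
gamma = 0.00379 / (2 * 0.00125)
gamma = 1.516 J/m^2

1.516


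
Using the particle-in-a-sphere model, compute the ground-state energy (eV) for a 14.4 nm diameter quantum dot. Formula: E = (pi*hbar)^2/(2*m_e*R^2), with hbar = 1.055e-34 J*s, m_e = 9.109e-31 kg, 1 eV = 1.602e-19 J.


Radius R = 14.4/2 = 7.2 nm = 7.2e-09 m
E = (pi * 1.055e-34)^2 / (2 * 9.109e-31 * (7.2e-09)^2)
E(J) = 1.16316e-21
E = E(J) / 1.602e-19 = 0.0073 eV

0.0073


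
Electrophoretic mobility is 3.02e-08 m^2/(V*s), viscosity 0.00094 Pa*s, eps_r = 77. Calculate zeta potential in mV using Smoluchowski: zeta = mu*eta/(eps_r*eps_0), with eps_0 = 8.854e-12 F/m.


Smoluchowski equation: zeta = mu * eta / (eps_r * eps_0)
zeta = 3.02e-08 * 0.00094 / (77 * 8.854e-12)
zeta = 0.041639 V = 41.64 mV

41.64


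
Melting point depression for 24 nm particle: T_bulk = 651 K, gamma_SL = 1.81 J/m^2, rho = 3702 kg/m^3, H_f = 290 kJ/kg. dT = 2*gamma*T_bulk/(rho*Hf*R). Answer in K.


Radius R = 24/2 = 12 nm = 1.2e-08 m
Convert H_f = 290 kJ/kg = 290000 J/kg
dT = 2 * gamma_SL * T_bulk / (rho * H_f * R)
dT = 2 * 1.81 * 651 / (3702 * 290000 * 1.2e-08)
dT = 182.9 K

182.9


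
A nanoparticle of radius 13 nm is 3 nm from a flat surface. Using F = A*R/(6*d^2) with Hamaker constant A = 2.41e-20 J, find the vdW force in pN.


Convert to SI: R = 13 nm = 1.3e-08 m, d = 3 nm = 3e-09 m
F = A * R / (6 * d^2)
F = 2.41e-20 * 1.3e-08 / (6 * (3e-09)^2)
F = 5.80185e-12 N = 5.802 pN

5.802


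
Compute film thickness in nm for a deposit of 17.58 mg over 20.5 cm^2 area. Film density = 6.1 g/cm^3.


Convert: m = 17.58 mg = 1.7580e-05 kg, A = 20.5 cm^2 = 2.0500e-03 m^2, rho = 6.1 g/cm^3 = 6100 kg/m^3
t = m / (A * rho)
t = 1.7580e-05 / (2.0500e-03 * 6100)
t = 1.4058e-06 m = 1405.8 nm

1405.8


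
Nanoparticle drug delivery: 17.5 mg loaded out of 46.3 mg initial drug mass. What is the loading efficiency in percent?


Drug loading efficiency = (drug loaded / drug initial) * 100
DLE = 17.5 / 46.3 * 100
DLE = 0.378 * 100
DLE = 37.8%

37.8


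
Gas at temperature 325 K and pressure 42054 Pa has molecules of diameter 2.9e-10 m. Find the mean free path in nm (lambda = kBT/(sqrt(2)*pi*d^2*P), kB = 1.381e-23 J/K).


Mean free path: lambda = kB*T / (sqrt(2) * pi * d^2 * P)
lambda = 1.381e-23 * 325 / (sqrt(2) * pi * (2.9e-10)^2 * 42054)
lambda = 2.85633e-07 m
lambda = 285.63 nm

285.63


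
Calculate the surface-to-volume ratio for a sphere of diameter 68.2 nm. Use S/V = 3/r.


Radius r = 68.2/2 = 34.1 nm
S/V = 3 / r = 3 / 34.1
S/V = 0.088 nm^-1

0.088


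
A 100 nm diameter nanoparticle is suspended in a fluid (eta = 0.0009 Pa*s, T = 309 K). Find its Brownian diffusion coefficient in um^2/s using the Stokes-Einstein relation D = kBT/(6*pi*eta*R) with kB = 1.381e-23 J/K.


Radius R = 100/2 = 50 nm = 5e-08 m
D = kB*T / (6*pi*eta*R)
D = 1.381e-23 * 309 / (6 * pi * 0.0009 * 5e-08)
D = 5.03082e-12 m^2/s = 5.031 um^2/s

5.031


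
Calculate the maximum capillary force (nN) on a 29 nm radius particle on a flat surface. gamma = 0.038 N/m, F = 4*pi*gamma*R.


Convert radius: R = 29 nm = 2.9e-08 m
F = 4 * pi * gamma * R
F = 4 * pi * 0.038 * 2.9e-08
F = 1.38481e-08 N = 13.8481 nN

13.8481


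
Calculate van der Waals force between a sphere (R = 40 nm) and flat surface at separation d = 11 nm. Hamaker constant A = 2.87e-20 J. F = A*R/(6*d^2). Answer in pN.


Convert to SI: R = 40 nm = 4e-08 m, d = 11 nm = 1.1e-08 m
F = A * R / (6 * d^2)
F = 2.87e-20 * 4e-08 / (6 * (1.1e-08)^2)
F = 1.58127e-12 N = 1.581 pN

1.581


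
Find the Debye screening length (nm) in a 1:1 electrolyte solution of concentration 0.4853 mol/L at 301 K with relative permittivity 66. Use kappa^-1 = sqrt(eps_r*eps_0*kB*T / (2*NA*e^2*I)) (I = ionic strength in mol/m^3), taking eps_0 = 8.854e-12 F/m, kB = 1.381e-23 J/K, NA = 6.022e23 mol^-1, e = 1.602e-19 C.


Ionic strength I = 0.4853 * 1^2 * 1000 = 485.3 mol/m^3
kappa^-1 = sqrt(66 * 8.854e-12 * 1.381e-23 * 301 / (2 * 6.022e23 * (1.602e-19)^2 * 485.3))
kappa^-1 = 0.402 nm

0.402


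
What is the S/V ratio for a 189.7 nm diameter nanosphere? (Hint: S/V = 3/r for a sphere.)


Radius r = 189.7/2 = 94.85 nm
S/V = 3 / r = 3 / 94.85
S/V = 0.0316 nm^-1

0.0316


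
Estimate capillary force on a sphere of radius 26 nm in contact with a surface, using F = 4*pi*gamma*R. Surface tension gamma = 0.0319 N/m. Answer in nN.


Convert radius: R = 26 nm = 2.6e-08 m
F = 4 * pi * gamma * R
F = 4 * pi * 0.0319 * 2.6e-08
F = 1.04225e-08 N = 10.4225 nN

10.4225


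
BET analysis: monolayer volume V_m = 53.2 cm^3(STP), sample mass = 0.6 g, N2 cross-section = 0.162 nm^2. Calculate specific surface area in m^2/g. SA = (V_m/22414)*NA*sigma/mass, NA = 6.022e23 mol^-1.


Number of moles in monolayer = V_m / 22414 = 53.2 / 22414 = 0.00237352
Number of molecules = moles * NA = 0.00237352 * 6.022e23
SA = molecules * sigma / mass
SA = (53.2 / 22414) * 6.022e23 * 0.162e-18 / 0.6
SA = 385.9 m^2/g

385.9


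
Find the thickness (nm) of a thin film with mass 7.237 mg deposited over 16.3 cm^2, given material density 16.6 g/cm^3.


Convert: m = 7.237 mg = 7.2370e-06 kg, A = 16.3 cm^2 = 1.6300e-03 m^2, rho = 16.6 g/cm^3 = 16600 kg/m^3
t = m / (A * rho)
t = 7.2370e-06 / (1.6300e-03 * 16600)
t = 2.6746e-07 m = 267.5 nm

267.5


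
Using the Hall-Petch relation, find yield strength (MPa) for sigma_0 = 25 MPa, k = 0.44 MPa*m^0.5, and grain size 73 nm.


d = 73 nm = 7.3e-08 m
sqrt(d) = 0.0002701851
Hall-Petch contribution = k / sqrt(d) = 0.44 / 0.0002701851 = 1628.5 MPa
sigma = sigma_0 + k/sqrt(d) = 25 + 1628.5 = 1653.5 MPa

1653.5


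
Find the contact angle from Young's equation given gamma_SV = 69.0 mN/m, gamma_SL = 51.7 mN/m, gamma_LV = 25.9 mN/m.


cos(theta) = (gamma_SV - gamma_SL) / gamma_LV
cos(theta) = (69.0 - 51.7) / 25.9
cos(theta) = 0.667954
theta = arccos(0.667954) = 48.09 degrees

48.09


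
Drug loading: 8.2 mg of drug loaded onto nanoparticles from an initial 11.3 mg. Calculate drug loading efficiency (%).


Drug loading efficiency = (drug loaded / drug initial) * 100
DLE = 8.2 / 11.3 * 100
DLE = 0.7257 * 100
DLE = 72.57%

72.57


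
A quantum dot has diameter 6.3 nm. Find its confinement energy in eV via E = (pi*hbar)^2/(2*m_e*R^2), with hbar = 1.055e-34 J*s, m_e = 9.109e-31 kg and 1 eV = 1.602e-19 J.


Radius R = 6.3/2 = 3.15 nm = 3.15e-09 m
E = (pi * 1.055e-34)^2 / (2 * 9.109e-31 * (3.15e-09)^2)
E(J) = 6.07691e-21
E = E(J) / 1.602e-19 = 0.0379 eV

0.0379


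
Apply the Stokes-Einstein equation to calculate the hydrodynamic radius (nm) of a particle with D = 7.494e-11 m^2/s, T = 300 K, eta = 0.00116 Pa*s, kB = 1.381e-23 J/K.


Stokes-Einstein: R = kB*T / (6*pi*eta*D)
R = 1.381e-23 * 300 / (6 * pi * 0.00116 * 7.494e-11)
R = 2.52838e-09 m = 2.53 nm

2.53


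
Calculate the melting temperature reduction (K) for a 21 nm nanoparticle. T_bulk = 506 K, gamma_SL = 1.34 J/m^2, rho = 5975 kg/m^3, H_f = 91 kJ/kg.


Radius R = 21/2 = 10.5 nm = 1.05e-08 m
Convert H_f = 91 kJ/kg = 91000 J/kg
dT = 2 * gamma_SL * T_bulk / (rho * H_f * R)
dT = 2 * 1.34 * 506 / (5975 * 91000 * 1.05e-08)
dT = 237.5 K

237.5


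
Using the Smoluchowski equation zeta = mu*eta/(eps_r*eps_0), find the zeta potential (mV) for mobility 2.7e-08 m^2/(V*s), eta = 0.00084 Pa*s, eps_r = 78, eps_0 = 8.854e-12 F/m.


Smoluchowski equation: zeta = mu * eta / (eps_r * eps_0)
zeta = 2.7e-08 * 0.00084 / (78 * 8.854e-12)
zeta = 0.03284 V = 32.84 mV

32.84


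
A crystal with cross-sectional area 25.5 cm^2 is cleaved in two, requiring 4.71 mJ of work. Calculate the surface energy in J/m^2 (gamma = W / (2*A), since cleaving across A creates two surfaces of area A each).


Convert: A = 25.5 cm^2 = 0.00255 m^2, W = 4.71 mJ = 0.00471 J
Cleaving exposes two faces of area A, so total new surface = 2*A and gamma = W / (2*A)
gamma = 0.00471 / (2 * 0.00255)
gamma = 0.924 J/m^2

0.924


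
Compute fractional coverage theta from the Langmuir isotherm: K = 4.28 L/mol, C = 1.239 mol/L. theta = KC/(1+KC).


Langmuir isotherm: theta = K*C / (1 + K*C)
K*C = 4.28 * 1.239 = 5.30292
theta = 5.30292 / (1 + 5.30292) = 5.30292 / 6.30292
theta = 0.8413

0.8413


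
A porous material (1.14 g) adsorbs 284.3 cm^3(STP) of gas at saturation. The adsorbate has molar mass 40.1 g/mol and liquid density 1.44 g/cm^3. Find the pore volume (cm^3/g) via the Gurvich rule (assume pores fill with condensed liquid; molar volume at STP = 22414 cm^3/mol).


Moles adsorbed n = V_ads / 22414 = 284.3 / 22414 = 1.268404e-02 mol
Liquid volume V_liq = n * M / rho_liq = 1.268404e-02 * 40.1 / 1.44 = 0.35322 cm^3
Specific pore volume V_pore = V_liq / m_sample = 0.35322 / 1.14
V_pore = 0.3098 cm^3/g

0.3098


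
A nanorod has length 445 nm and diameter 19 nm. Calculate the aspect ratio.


Aspect ratio AR = length / diameter
AR = 445 / 19
AR = 23.42

23.42


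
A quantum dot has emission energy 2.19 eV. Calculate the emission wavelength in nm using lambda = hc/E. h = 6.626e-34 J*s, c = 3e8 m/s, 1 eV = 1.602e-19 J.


Convert energy: E = 2.19 eV = 2.19 * 1.602e-19 = 3.50838e-19 J
lambda = h*c / E = 6.626e-34 * 3e8 / 3.50838e-19
lambda = 5.66586e-07 m = 566.6 nm

566.6


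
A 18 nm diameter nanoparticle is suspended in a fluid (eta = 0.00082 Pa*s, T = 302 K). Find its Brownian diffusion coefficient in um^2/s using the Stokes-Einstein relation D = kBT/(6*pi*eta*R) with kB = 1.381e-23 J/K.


Radius R = 18/2 = 9 nm = 9e-09 m
D = kB*T / (6*pi*eta*R)
D = 1.381e-23 * 302 / (6 * pi * 0.00082 * 9e-09)
D = 2.99808e-11 m^2/s = 29.981 um^2/s

29.981


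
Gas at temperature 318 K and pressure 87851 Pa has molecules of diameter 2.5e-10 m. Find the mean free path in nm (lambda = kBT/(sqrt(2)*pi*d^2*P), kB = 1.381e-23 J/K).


Mean free path: lambda = kB*T / (sqrt(2) * pi * d^2 * P)
lambda = 1.381e-23 * 318 / (sqrt(2) * pi * (2.5e-10)^2 * 87851)
lambda = 1.80024e-07 m
lambda = 180.02 nm

180.02


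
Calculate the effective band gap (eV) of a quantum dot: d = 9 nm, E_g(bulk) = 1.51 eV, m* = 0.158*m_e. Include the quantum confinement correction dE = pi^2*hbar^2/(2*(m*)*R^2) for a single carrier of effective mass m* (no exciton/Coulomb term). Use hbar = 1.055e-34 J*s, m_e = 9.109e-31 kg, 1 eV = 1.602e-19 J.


Radius R = 9/2 nm = 4.5e-09 m
Confinement energy dE = pi^2 * hbar^2 / (2 * m_eff * m_e * R^2)
dE = pi^2 * (1.055e-34)^2 / (2 * 0.158 * 9.109e-31 * (4.5e-09)^2) J, divided by 1.602e-19 J/eV
dE = 0.1176 eV
Total band gap = E_g(bulk) + dE = 1.51 + 0.1176 = 1.6276 eV

1.6276


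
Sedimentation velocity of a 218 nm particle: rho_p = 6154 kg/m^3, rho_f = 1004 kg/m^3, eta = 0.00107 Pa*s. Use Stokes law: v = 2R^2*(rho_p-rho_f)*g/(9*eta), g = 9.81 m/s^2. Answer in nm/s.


Radius R = 218/2 nm = 1.09e-07 m
Density difference = 6154 - 1004 = 5150 kg/m^3
v = 2 * R^2 * (rho_p - rho_f) * g / (9 * eta)
v = 2 * (1.09e-07)^2 * 5150 * 9.81 / (9 * 0.00107)
v = 1.24662e-07 m/s = 124.6617 nm/s

124.6617


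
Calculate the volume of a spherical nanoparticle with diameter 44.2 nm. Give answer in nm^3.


Radius r = 44.2/2 = 22.1 nm
Volume V = (4/3) * pi * r^3
V = (4/3) * pi * (22.1)^3
V = 45213.22 nm^3

45213.22


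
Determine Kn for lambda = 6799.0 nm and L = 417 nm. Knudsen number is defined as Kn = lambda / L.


Knudsen number Kn = lambda / L
Kn = 6799.0 / 417
Kn = 16.3046

16.3046


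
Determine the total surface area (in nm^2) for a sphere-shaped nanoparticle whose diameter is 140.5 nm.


Radius r = 140.5/2 = 70.25 nm
Surface area SA = 4 * pi * r^2
SA = 4 * pi * (70.25)^2
SA = 62015.82 nm^2

62015.82


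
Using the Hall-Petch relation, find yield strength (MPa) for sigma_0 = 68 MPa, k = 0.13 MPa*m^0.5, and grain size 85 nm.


d = 85 nm = 8.5e-08 m
sqrt(d) = 0.0002915476
Hall-Petch contribution = k / sqrt(d) = 0.13 / 0.0002915476 = 445.9 MPa
sigma = sigma_0 + k/sqrt(d) = 68 + 445.9 = 513.9 MPa

513.9


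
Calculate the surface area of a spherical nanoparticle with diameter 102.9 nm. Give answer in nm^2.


Radius r = 102.9/2 = 51.45 nm
Surface area SA = 4 * pi * r^2
SA = 4 * pi * (51.45)^2
SA = 33264.47 nm^2

33264.47


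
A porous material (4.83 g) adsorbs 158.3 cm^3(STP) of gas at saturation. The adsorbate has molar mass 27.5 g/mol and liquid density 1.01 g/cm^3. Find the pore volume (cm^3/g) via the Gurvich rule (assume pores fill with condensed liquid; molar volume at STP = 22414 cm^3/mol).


Moles adsorbed n = V_ads / 22414 = 158.3 / 22414 = 7.062550e-03 mol
Liquid volume V_liq = n * M / rho_liq = 7.062550e-03 * 27.5 / 1.01 = 0.19230 cm^3
Specific pore volume V_pore = V_liq / m_sample = 0.19230 / 4.83
V_pore = 0.0398 cm^3/g

0.0398


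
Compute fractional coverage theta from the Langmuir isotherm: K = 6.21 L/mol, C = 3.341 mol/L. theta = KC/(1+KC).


Langmuir isotherm: theta = K*C / (1 + K*C)
K*C = 6.21 * 3.341 = 20.74761
theta = 20.74761 / (1 + 20.74761) = 20.74761 / 21.74761
theta = 0.954

0.954


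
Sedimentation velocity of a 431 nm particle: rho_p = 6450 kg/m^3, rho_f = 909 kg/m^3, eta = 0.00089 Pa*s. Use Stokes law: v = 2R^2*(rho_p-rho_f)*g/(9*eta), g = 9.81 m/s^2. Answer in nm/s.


Radius R = 431/2 nm = 2.155e-07 m
Density difference = 6450 - 909 = 5541 kg/m^3
v = 2 * R^2 * (rho_p - rho_f) * g / (9 * eta)
v = 2 * (2.155e-07)^2 * 5541 * 9.81 / (9 * 0.00089)
v = 6.30303e-07 m/s = 630.3027 nm/s

630.3027


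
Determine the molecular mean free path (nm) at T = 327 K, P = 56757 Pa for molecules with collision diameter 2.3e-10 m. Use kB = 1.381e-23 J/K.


Mean free path: lambda = kB*T / (sqrt(2) * pi * d^2 * P)
lambda = 1.381e-23 * 327 / (sqrt(2) * pi * (2.3e-10)^2 * 56757)
lambda = 3.38533e-07 m
lambda = 338.53 nm

338.53


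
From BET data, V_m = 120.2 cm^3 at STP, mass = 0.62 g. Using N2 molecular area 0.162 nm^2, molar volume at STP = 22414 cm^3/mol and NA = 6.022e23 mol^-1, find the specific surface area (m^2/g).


Number of moles in monolayer = V_m / 22414 = 120.2 / 22414 = 0.00536272
Number of molecules = moles * NA = 0.00536272 * 6.022e23
SA = molecules * sigma / mass
SA = (120.2 / 22414) * 6.022e23 * 0.162e-18 / 0.62
SA = 843.8 m^2/g

843.8


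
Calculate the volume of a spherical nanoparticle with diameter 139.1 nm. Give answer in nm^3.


Radius r = 139.1/2 = 69.55 nm
Volume V = (4/3) * pi * r^3
V = (4/3) * pi * (69.55)^3
V = 1409223.94 nm^3

1409223.94


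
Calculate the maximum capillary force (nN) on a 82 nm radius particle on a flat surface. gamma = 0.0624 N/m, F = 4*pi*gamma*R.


Convert radius: R = 82 nm = 8.2e-08 m
F = 4 * pi * gamma * R
F = 4 * pi * 0.0624 * 8.2e-08
F = 6.42996e-08 N = 64.2996 nN

64.2996


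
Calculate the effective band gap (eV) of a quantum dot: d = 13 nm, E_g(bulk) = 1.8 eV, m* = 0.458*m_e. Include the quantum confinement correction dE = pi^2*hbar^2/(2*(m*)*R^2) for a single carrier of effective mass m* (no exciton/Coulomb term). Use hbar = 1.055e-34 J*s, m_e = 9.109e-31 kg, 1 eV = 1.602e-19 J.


Radius R = 13/2 nm = 6.5e-09 m
Confinement energy dE = pi^2 * hbar^2 / (2 * m_eff * m_e * R^2)
dE = pi^2 * (1.055e-34)^2 / (2 * 0.458 * 9.109e-31 * (6.5e-09)^2) J, divided by 1.602e-19 J/eV
dE = 0.0195 eV
Total band gap = E_g(bulk) + dE = 1.8 + 0.0195 = 1.8195 eV

1.8195


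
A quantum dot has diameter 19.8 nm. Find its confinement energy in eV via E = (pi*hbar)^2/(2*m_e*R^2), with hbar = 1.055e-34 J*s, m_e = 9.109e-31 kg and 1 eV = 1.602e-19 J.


Radius R = 19.8/2 = 9.9 nm = 9.9e-09 m
E = (pi * 1.055e-34)^2 / (2 * 9.109e-31 * (9.9e-09)^2)
E(J) = 6.15224e-22
E = E(J) / 1.602e-19 = 0.0038 eV

0.0038


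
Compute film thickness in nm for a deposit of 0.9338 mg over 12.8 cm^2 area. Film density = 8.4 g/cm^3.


Convert: m = 0.9338 mg = 9.3380e-07 kg, A = 12.8 cm^2 = 1.2800e-03 m^2, rho = 8.4 g/cm^3 = 8400 kg/m^3
t = m / (A * rho)
t = 9.3380e-07 / (1.2800e-03 * 8400)
t = 8.6849e-08 m = 86.8 nm

86.8


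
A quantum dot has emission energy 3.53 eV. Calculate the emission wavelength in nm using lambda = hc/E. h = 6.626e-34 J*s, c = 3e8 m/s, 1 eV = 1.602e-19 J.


Convert energy: E = 3.53 eV = 3.53 * 1.602e-19 = 5.65506e-19 J
lambda = h*c / E = 6.626e-34 * 3e8 / 5.65506e-19
lambda = 3.51508e-07 m = 351.5 nm

351.5


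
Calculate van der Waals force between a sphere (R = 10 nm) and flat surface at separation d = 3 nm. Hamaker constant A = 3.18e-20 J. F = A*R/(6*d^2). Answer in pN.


Convert to SI: R = 10 nm = 1e-08 m, d = 3 nm = 3e-09 m
F = A * R / (6 * d^2)
F = 3.18e-20 * 1e-08 / (6 * (3e-09)^2)
F = 5.88889e-12 N = 5.889 pN

5.889


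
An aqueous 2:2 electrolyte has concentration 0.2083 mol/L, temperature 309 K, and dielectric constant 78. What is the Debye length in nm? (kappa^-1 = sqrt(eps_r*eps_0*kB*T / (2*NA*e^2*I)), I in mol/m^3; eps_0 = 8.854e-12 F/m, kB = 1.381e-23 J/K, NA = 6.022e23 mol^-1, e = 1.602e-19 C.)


Ionic strength I = 0.2083 * 2^2 * 1000 = 833.2 mol/m^3
kappa^-1 = sqrt(78 * 8.854e-12 * 1.381e-23 * 309 / (2 * 6.022e23 * (1.602e-19)^2 * 833.2))
kappa^-1 = 0.338 nm

0.338


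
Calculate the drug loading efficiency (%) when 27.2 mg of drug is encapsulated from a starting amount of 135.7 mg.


Drug loading efficiency = (drug loaded / drug initial) * 100
DLE = 27.2 / 135.7 * 100
DLE = 0.2004 * 100
DLE = 20.04%

20.04


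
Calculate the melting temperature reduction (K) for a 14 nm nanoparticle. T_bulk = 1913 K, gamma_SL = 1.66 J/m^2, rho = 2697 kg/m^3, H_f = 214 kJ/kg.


Radius R = 14/2 = 7 nm = 7e-09 m
Convert H_f = 214 kJ/kg = 214000 J/kg
dT = 2 * gamma_SL * T_bulk / (rho * H_f * R)
dT = 2 * 1.66 * 1913 / (2697 * 214000 * 7e-09)
dT = 1572.0 K

1572.0


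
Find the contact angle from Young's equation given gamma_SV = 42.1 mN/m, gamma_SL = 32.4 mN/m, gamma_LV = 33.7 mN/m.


cos(theta) = (gamma_SV - gamma_SL) / gamma_LV
cos(theta) = (42.1 - 32.4) / 33.7
cos(theta) = 0.287834
theta = arccos(0.287834) = 73.27 degrees

73.27


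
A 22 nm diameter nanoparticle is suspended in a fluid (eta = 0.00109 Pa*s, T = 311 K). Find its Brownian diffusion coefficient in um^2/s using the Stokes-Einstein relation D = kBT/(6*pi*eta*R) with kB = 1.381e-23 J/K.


Radius R = 22/2 = 11 nm = 1.1e-08 m
D = kB*T / (6*pi*eta*R)
D = 1.381e-23 * 311 / (6 * pi * 0.00109 * 1.1e-08)
D = 1.90035e-11 m^2/s = 19.004 um^2/s

19.004


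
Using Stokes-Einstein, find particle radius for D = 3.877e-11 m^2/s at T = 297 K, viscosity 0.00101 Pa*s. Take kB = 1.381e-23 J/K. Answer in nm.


Stokes-Einstein: R = kB*T / (6*pi*eta*D)
R = 1.381e-23 * 297 / (6 * pi * 0.00101 * 3.877e-11)
R = 5.55689e-09 m = 5.56 nm

5.56
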